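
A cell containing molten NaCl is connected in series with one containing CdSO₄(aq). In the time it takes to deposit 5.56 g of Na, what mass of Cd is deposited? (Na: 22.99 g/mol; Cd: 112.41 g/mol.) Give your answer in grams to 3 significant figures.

n(Na) = 5.56 / 22.99 = 0.2418 mol
Na⁺ + e⁻ → Na, so n(e⁻) = 0.2418 mol
Same current for the same time ⇒ same n(e⁻) = 0.2418 mol in both cells.
Cd²⁺ + 2e⁻ → Cd, so n(Cd) = 0.2418 / 2 = 0.1209 mol
m(Cd) = 0.1209 × 112.41 = 13.6 g

13.6 g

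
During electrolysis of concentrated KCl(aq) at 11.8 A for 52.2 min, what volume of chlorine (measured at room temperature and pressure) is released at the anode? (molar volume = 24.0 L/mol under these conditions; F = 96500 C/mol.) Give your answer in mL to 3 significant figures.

4600 mL

Q = It = 11.8 × 3132 = 36960 C
n(e⁻) = Q/F = 36960/96500 = 0.3830 mol
2Cl⁻ → Cl₂ + 2e⁻, so n(Cl₂) = 0.3830 / 2 = 0.1915 mol
V = 0.1915 × 24.0 = 4.596 L
= 4600 mL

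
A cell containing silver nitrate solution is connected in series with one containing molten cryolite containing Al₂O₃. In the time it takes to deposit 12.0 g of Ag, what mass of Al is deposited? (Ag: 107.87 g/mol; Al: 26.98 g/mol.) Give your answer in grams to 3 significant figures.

1.00 g

n(Ag) = 12.0 / 107.87 = 0.1112 mol
Ag⁺ + e⁻ → Ag, so n(e⁻) = 0.1112 mol
Since the cells are in series, n(e⁻) in the Al cell is also 0.1112 mol.
Al³⁺ + 3e⁻ → Al, so n(Al) = 0.1112 / 3 = 0.03707 mol
m(Al) = 0.03707 × 26.98 = 1.00 g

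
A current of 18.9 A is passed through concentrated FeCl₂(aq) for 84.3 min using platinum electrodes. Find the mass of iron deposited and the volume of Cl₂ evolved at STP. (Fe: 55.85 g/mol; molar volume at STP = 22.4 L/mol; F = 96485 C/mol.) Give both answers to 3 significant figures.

27.7 g Fe; 11.1 L Cl₂

Q = 18.9 × 5058 = 95600 C; n(e⁻) = 95600 / 96485 = 0.9908 mol
Cathode: Fe²⁺ + 2e⁻ → Fe → n(Fe) = 0.9908/2 = 0.4954 mol → 27.7 g
Anode: 2Cl⁻ → Cl₂ + 2e⁻ → n(Cl₂) = 0.9908/2 = 0.4954 mol → 11.1 L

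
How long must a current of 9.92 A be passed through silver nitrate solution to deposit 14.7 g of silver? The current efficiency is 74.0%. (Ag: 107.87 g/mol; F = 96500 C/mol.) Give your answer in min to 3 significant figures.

n(Ag) = 14.7 / 107.87 = 0.1363 mol
Ag⁺ + e⁻ → Ag, so n(e⁻) = 0.1363 mol
Q = 0.1363 × 96500 / 0.740 = 17770 C
t = Q / I = 17770 / 9.92 = 1791 s = 29.9 min

29.9 min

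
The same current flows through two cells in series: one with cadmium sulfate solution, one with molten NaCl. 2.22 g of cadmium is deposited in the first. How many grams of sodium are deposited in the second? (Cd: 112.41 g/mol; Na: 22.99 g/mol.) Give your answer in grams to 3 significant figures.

0.908 g

n(Cd) = 2.22 / 112.41 = 0.01975 mol
Cd²⁺ + 2e⁻ → Cd, so n(e⁻) = 2 × 0.01975 = 0.03950 mol
Same current for the same time ⇒ same n(e⁻) = 0.03950 mol in both cells.
Na⁺ + e⁻ → Na, so n(Na) = 0.03950 mol
m(Na) = 0.03950 × 22.99 = 0.908 g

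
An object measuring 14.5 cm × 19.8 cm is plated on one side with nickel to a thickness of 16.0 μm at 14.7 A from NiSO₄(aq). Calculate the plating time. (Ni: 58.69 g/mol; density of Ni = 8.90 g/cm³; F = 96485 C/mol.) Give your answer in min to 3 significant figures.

15.2 min

Plated area = 14.5 × 19.8 = 287.1 cm²
Volume = 287.1 × 16.0×10⁻⁴ cm = 0.4594 cm³
m(Ni) = 0.4594 × 8.90 = 4.089 g
n(Ni) = 4.089 / 58.69 = 0.06967 mol; n(e⁻) = 2 × 0.06967 = 0.1393 mol
Q = 0.1393 × 96485 = 13440 C
t = 13440 / 14.7 = 914.3 s = 15.2 min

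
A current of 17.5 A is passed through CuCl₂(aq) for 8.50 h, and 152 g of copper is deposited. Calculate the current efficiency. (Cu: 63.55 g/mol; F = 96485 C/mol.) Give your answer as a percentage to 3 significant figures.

Q = 17.5 × 30600 = 5.355×10^5 C
n(e⁻) = 5.355×10^5 / 96485 = 5.550 mol
Cu²⁺ + 2e⁻ → Cu, so theoretical n(Cu) = 2.775 mol → 176.4 g
Efficiency = 152 / 176.4 = 0.8617 = 86.2%

86.2%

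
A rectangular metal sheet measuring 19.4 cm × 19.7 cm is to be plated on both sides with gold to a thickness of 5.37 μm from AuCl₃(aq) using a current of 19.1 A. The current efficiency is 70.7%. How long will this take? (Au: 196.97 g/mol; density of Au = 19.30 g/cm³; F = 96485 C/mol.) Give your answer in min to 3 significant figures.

Plated area = 2 × 19.4 × 19.7 = 764.4 cm²
Volume = 764.4 × 5.37×10⁻⁴ cm = 0.4105 cm³
m(Au) = 0.4105 × 19.30 = 7.923 g
n(Au) = 7.923 / 196.97 = 0.04022 mol; n(e⁻) = 3 × 0.04022 = 0.1207 mol
Q = 0.1207 × 96485 / 0.707 = 16470 C
t = 16470 / 19.1 = 862.3 s = 14.4 min

14.4 min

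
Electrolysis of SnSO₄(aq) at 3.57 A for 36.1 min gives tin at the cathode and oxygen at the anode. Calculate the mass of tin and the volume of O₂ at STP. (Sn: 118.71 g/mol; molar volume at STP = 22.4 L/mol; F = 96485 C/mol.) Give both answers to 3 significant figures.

Q = 3.57 × 2166 = 7733 C; n(e⁻) = 7733 / 96485 = 0.08015 mol
Cathode: Sn²⁺ + 2e⁻ → Sn → n(Sn) = 0.08015/2 = 0.04008 mol → 4.76 g
Anode: 2H₂O → O₂ + 4H⁺ + 4e⁻ → n(O₂) = 0.08015/4 = 0.02004 mol → 0.449 L

4.76 g Sn; 0.449 L O₂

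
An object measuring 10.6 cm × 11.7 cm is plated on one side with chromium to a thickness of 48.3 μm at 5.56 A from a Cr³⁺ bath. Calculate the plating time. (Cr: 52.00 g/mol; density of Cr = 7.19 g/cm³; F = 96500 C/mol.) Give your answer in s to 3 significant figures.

Plated area = 10.6 × 11.7 = 124.0 cm²
Volume = 124.0 × 48.3×10⁻⁴ cm = 0.5989 cm³
m(Cr) = 0.5989 × 7.19 = 4.306 g
n(Cr) = 4.306 / 52.00 = 0.08281 mol; n(e⁻) = 3 × 0.08281 = 0.2484 mol
Q = 0.2484 × 96500 = 23970 C
t = 23970 / 5.56 = 4311 s

4310 s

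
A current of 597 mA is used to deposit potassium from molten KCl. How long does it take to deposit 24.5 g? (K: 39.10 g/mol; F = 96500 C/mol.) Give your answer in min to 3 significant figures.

n(K) = 24.5 / 39.10 = 0.6266 mol
K⁺ + e⁻ → K, so n(e⁻) = 0.6266 mol
Q = 0.6266 × 96500 = 60470 C
t = Q / I = 60470 / 0.597 = 1.013×10^5 s = 1690 min

1690 min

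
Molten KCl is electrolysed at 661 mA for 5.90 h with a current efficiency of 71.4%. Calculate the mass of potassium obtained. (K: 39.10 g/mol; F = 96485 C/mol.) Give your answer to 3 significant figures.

4.06 g

Q = 0.661 × 21240 = 14040 C
n(e⁻) = 14040 / 96485 = 0.1455 mol
K⁺ + e⁻ → K, so theoretical m(K) = 0.1455 × 39.10 = 5.689 g
Actual mass = 71.4% × 5.689 = 4.06 g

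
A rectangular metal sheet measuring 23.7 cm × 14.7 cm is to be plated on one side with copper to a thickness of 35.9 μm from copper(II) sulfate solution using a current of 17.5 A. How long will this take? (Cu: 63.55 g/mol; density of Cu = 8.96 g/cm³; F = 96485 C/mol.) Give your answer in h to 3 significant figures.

0.540 h

Plated area = 23.7 × 14.7 = 348.4 cm²
Volume = 348.4 × 35.9×10⁻⁴ cm = 1.251 cm³
m(Cu) = 1.251 × 8.96 = 11.21 g
n(Cu) = 11.21 / 63.55 = 0.1764 mol; n(e⁻) = 2 × 0.1764 = 0.3528 mol
Q = 0.3528 × 96485 = 34040 C
t = 34040 / 17.5 = 1945 s = 0.540 h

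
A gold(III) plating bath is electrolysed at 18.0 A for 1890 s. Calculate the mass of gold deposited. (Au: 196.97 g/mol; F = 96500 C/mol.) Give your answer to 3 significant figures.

Charge passed = 18.0 × 1890 = 34020 C
Moles of electrons = 34020 / 96500 = 0.3525 mol
Au³⁺ + 3e⁻ → Au, so n(Au) = 0.3525 / 3 = 0.1175 mol
m = 0.1175 × 196.97 = 23.1 g

23.1 g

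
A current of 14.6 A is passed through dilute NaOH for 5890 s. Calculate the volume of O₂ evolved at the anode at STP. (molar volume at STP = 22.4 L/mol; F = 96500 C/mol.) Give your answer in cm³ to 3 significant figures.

Charge passed = 14.6 × 5890 = 85990 C
Moles of electrons = 85990 / 96500 = 0.8911 mol
2H₂O → O₂ + 4H⁺ + 4e⁻, so n(O₂) = 0.8911 / 4 = 0.2228 mol
V = 0.2228 × 22.4 = 4.991 L
= 4990 cm³

4990 cm³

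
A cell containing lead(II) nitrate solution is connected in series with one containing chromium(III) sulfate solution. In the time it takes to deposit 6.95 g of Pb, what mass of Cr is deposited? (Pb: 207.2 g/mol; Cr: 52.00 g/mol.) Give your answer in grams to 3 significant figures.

1.16 g

n(Pb) = 6.95 / 207.2 = 0.03354 mol
Pb²⁺ + 2e⁻ → Pb, so n(e⁻) = 2 × 0.03354 = 0.06708 mol
The cells are in series, so the same charge (and hence the same n(e⁻) = 0.06708 mol) passes through both.
Cr³⁺ + 3e⁻ → Cr, so n(Cr) = 0.06708 / 3 = 0.02236 mol
m(Cr) = 0.02236 × 52.00 = 1.16 g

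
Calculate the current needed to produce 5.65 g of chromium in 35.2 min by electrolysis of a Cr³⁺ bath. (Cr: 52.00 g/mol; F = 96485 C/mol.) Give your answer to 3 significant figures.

14.9 A

n(Cr) = 5.65 / 52.00 = 0.1087 mol
Cr³⁺ + 3e⁻ → Cr, so n(e⁻) = 3 × 0.1087 = 0.3261 mol
Q = 0.3261 × 96485 = 31460 C
I = Q / t = 31460 / 2112 s = 14.9 A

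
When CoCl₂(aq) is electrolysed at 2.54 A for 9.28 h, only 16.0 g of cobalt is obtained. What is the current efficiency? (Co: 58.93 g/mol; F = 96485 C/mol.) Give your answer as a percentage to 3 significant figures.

Q = 2.54 × 33408 = 84860 C
n(e⁻) = 84860 / 96485 = 0.8795 mol
Co²⁺ + 2e⁻ → Co, so theoretical n(Co) = 0.4398 mol → 25.92 g
Efficiency = 16.0 / 25.92 = 0.6173 = 61.7%

61.7%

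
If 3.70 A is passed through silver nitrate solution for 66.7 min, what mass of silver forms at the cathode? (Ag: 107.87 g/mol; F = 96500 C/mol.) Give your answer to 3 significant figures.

16.6 g

Q = 3.70 A × 4002 s = 14810 C
n(e⁻) = 14810 / 96500 = 0.1535 mol
Ag⁺ + e⁻ → Ag, so n(Ag) = 0.1535 mol
m = 0.1535 × 107.87 = 16.6 g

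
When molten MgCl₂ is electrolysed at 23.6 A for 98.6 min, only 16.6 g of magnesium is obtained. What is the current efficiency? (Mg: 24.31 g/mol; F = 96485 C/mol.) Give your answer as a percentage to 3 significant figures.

94.4%

Q = 23.6 × 5916 = 1.396×10^5 C
n(e⁻) = 1.396×10^5 / 96485 = 1.447 mol
Mg²⁺ + 2e⁻ → Mg, so theoretical n(Mg) = 0.7235 mol → 17.59 g
Efficiency = 16.6 / 17.59 = 0.9437 = 94.4%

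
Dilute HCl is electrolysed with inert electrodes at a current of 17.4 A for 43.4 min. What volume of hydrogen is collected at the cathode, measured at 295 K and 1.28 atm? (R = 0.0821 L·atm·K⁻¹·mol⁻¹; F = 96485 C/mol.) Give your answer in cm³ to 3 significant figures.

Charge passed = 17.4 × 2604 = 45310 C
n(e⁻) = 45310 / 96485 = 0.4696 mol
2H⁺ + 2e⁻ → H₂, so n(H₂) = 0.4696 / 2 = 0.2348 mol
V = nRT/P = 0.2348 × 0.0821 × 295 / 1.28 = 4.443 L
= 4440 cm³

4440 cm³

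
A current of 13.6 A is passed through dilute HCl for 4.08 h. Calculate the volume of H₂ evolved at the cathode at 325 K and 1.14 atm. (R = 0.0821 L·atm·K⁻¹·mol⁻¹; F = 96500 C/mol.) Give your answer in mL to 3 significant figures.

24200 mL

Q = 13.6 A × 14688 s = 1.998×10^5 C
n(e⁻) = 1.998×10^5 / 96500 = 2.070 mol
2H⁺ + 2e⁻ → H₂, so n(H₂) = 2.070 / 2 = 1.035 mol
V = nRT/P = 1.035 × 0.0821 × 325 / 1.14 = 24.22 L
= 24200 mL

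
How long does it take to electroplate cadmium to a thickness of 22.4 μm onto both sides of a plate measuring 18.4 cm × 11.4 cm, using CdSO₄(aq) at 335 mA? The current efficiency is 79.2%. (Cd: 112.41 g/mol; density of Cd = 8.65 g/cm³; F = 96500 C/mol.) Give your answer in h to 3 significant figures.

14.6 h

Plated area = 2 × 18.4 × 11.4 = 419.5 cm²
Volume = 419.5 × 22.4×10⁻⁴ cm = 0.9397 cm³
m(Cd) = 0.9397 × 8.65 = 8.128 g
n(Cd) = 8.128 / 112.41 = 0.07231 mol; n(e⁻) = 2 × 0.07231 = 0.1446 mol
Q = 0.1446 × 96500 / 0.792 = 17620 C
t = 17620 / 0.335 = 52600 s = 14.6 h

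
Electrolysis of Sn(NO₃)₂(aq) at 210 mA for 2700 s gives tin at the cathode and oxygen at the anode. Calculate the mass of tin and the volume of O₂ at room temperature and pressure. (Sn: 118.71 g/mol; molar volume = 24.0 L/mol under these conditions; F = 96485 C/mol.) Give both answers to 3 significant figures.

0.349 g Sn; 0.0353 L O₂

Q = 0.210 × 2700 = 567.0 C; n(e⁻) = 567.0 / 96485 = 0.005877 mol
Cathode: Sn²⁺ + 2e⁻ → Sn → n(Sn) = 0.005877/2 = 0.002939 mol → 0.349 g
Anode: 2H₂O → O₂ + 4H⁺ + 4e⁻ → n(O₂) = 0.005877/4 = 0.001469 mol → 0.0353 L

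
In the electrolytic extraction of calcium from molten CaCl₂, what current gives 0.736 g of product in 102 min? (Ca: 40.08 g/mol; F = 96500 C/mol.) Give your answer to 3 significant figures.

0.579 A

n(Ca) = 0.736 / 40.08 = 0.01836 mol
Ca²⁺ + 2e⁻ → Ca, so n(e⁻) = 2 × 0.01836 = 0.03672 mol
Q = 0.03672 × 96500 = 3543 C
I = Q / t = 3543 / 6120 s = 0.579 A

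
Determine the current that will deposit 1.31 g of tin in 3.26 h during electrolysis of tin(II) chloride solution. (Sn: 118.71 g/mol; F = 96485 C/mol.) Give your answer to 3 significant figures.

n(Sn) = 1.31 / 118.71 = 0.01104 mol
Sn²⁺ + 2e⁻ → Sn, so n(e⁻) = 2 × 0.01104 = 0.02208 mol
Q = 0.02208 × 96485 = 2130 C
I = Q / t = 2130 / 11736 s = 0.181 A

0.181 A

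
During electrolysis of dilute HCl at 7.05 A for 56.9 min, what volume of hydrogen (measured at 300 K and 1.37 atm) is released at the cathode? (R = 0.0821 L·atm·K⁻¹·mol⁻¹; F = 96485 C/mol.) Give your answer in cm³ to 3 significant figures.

Q = 7.05 A × 3414 s = 24070 C
n(e⁻) = 24070 / 96485 = 0.2495 mol
2H⁺ + 2e⁻ → H₂, so n(H₂) = 0.2495 / 2 = 0.1248 mol
V = nRT/P = 0.1248 × 0.0821 × 300 / 1.37 = 2.244 L
= 2240 cm³

2240 cm³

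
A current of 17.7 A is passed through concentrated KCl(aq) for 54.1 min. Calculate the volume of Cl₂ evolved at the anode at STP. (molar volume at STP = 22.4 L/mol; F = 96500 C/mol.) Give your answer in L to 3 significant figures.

Charge passed = 17.7 × 3246 = 57450 C
n(e⁻) = Q/F = 57450/96500 = 0.5953 mol
2Cl⁻ → Cl₂ + 2e⁻, so n(Cl₂) = 0.5953 / 2 = 0.2977 mol
V = 0.2977 × 22.4 = 6.668 L

6.67 L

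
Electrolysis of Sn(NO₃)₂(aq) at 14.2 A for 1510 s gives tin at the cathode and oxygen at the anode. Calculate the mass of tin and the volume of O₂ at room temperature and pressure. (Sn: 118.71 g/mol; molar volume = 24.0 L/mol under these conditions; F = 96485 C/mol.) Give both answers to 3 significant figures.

Q = 14.2 × 1510 = 21440 C; n(e⁻) = 21440 / 96485 = 0.2222 mol
Cathode: Sn²⁺ + 2e⁻ → Sn → n(Sn) = 0.2222/2 = 0.1111 mol → 13.2 g
Anode: 2H₂O → O₂ + 4H⁺ + 4e⁻ → n(O₂) = 0.2222/4 = 0.05555 mol → 1.33 L

13.2 g Sn; 1.33 L O₂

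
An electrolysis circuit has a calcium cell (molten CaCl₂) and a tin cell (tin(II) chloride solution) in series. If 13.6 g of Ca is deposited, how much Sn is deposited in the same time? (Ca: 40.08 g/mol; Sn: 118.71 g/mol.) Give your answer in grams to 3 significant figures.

n(Ca) = 13.6 / 40.08 = 0.3393 mol
Ca²⁺ + 2e⁻ → Ca, so n(e⁻) = 2 × 0.3393 = 0.6786 mol
The cells are in series, so the same charge (and hence the same n(e⁻) = 0.6786 mol) passes through both.
Sn²⁺ + 2e⁻ → Sn, so n(Sn) = 0.6786 / 2 = 0.3393 mol
m(Sn) = 0.3393 × 118.71 = 40.3 g

40.3 g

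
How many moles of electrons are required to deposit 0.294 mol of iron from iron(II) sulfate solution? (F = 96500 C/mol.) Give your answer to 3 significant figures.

0.588 mol

Fe²⁺ + 2e⁻ → Fe, so n(e⁻) = 2 × 0.294 = 0.5880 mol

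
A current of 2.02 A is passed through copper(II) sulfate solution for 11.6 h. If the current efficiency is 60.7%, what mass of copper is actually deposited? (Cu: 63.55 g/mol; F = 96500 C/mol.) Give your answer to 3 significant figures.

16.9 g

Q = 2.02 × 41760 = 84360 C
n(e⁻) = 84360 / 96500 = 0.8742 mol
Cu²⁺ + 2e⁻ → Cu, so theoretical m(Cu) = 0.4371 × 63.55 = 27.78 g
Actual mass = 60.7% × 27.78 = 16.9 g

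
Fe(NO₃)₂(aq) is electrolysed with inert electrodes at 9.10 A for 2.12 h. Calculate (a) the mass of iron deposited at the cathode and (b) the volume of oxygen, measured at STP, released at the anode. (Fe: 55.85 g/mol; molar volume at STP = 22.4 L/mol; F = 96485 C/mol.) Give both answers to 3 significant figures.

Q = 9.10 × 7632 = 69450 C; n(e⁻) = 69450 / 96485 = 0.7198 mol
Cathode: Fe²⁺ + 2e⁻ → Fe → n(Fe) = 0.7198/2 = 0.3599 mol → 20.1 g
Anode: 2H₂O → O₂ + 4H⁺ + 4e⁻ → n(O₂) = 0.7198/4 = 0.1800 mol → 4.03 L

20.1 g Fe; 4.03 L O₂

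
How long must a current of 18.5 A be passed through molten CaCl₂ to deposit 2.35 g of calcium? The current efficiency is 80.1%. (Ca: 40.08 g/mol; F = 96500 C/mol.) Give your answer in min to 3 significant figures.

12.7 min

n(Ca) = 2.35 / 40.08 = 0.05863 mol
Ca²⁺ + 2e⁻ → Ca, so n(e⁻) = 2 × 0.05863 = 0.1173 mol
Q = 0.1173 × 96500 / 0.801 = 14130 C
t = Q / I = 14130 / 18.5 = 763.8 s = 12.7 min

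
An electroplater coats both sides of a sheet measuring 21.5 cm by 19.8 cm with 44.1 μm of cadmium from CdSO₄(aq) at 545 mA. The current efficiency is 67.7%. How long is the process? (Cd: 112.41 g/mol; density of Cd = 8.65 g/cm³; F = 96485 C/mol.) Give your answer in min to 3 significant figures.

Plated area = 2 × 21.5 × 19.8 = 851.4 cm²
Volume = 851.4 × 44.1×10⁻⁴ cm = 3.755 cm³
m(Cd) = 3.755 × 8.65 = 32.48 g
n(Cd) = 32.48 / 112.41 = 0.2889 mol; n(e⁻) = 2 × 0.2889 = 0.5778 mol
Q = 0.5778 × 96485 / 0.677 = 82350 C
t = 82350 / 0.545 = 1.511×10^5 s = 2520 min

2520 min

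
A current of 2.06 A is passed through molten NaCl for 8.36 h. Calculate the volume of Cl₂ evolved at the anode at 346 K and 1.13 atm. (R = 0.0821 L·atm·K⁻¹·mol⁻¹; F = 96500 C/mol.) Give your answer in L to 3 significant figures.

8.08 L

Q = 2.06 A × 30096 s = 62000 C
Moles of electrons = 62000 / 96500 = 0.6425 mol
2Cl⁻ → Cl₂ + 2e⁻, so n(Cl₂) = 0.6425 / 2 = 0.3213 mol
V = nRT/P = 0.3213 × 0.0821 × 346 / 1.13 = 8.077 L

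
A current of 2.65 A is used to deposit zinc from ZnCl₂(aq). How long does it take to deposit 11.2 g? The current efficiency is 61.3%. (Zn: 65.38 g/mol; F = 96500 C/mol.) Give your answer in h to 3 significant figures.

5.65 h

n(Zn) = 11.2 / 65.38 = 0.1713 mol
Zn²⁺ + 2e⁻ → Zn, so n(e⁻) = 2 × 0.1713 = 0.3426 mol
Q = 0.3426 × 96500 / 0.613 = 53930 C
t = Q / I = 53930 / 2.65 = 20350 s = 5.65 h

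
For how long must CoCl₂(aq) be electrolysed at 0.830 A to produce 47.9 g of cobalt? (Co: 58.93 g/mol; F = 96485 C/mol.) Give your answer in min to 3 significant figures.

3150 min

n(Co) = 47.9 / 58.93 = 0.8128 mol
Co²⁺ + 2e⁻ → Co, so n(e⁻) = 2 × 0.8128 = 1.626 mol
Q = 1.626 × 96485 = 1.569×10^5 C
t = Q / I = 1.569×10^5 / 0.830 = 1.890×10^5 s = 3150 min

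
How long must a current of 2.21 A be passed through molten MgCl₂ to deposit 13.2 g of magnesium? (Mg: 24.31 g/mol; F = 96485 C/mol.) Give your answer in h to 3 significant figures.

n(Mg) = 13.2 / 24.31 = 0.5430 mol
Mg²⁺ + 2e⁻ → Mg, so n(e⁻) = 2 × 0.5430 = 1.086 mol
Q = 1.086 × 96485 = 1.048×10^5 C
t = Q / I = 1.048×10^5 / 2.21 = 47420 s = 13.2 h

13.2 h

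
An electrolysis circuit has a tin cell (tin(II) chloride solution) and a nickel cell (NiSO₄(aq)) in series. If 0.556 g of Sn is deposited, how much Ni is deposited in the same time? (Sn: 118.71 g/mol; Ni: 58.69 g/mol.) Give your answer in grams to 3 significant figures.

0.275 g

n(Sn) = 0.556 / 118.71 = 0.004684 mol
Sn²⁺ + 2e⁻ → Sn, so n(e⁻) = 2 × 0.004684 = 0.009368 mol
The cells are in series, so the same charge (and hence the same n(e⁻) = 0.009368 mol) passes through both.
Ni²⁺ + 2e⁻ → Ni, so n(Ni) = 0.009368 / 2 = 0.004684 mol
m(Ni) = 0.004684 × 58.69 = 0.275 g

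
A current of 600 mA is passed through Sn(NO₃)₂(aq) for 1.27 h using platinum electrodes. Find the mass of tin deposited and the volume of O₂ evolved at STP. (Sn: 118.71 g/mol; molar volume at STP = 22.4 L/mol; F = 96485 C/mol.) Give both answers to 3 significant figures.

1.69 g Sn; 0.159 L O₂

Q = 0.600 × 4572 = 2743 C; n(e⁻) = 2743 / 96485 = 0.02843 mol
Cathode: Sn²⁺ + 2e⁻ → Sn → n(Sn) = 0.02843/2 = 0.01422 mol → 1.69 g
Anode: 2H₂O → O₂ + 4H⁺ + 4e⁻ → n(O₂) = 0.02843/4 = 0.007108 mol → 0.159 L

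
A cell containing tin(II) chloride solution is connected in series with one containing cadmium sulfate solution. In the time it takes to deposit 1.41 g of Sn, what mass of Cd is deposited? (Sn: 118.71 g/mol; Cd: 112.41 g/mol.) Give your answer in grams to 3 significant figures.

1.34 g

n(Sn) = 1.41 / 118.71 = 0.01188 mol
Sn²⁺ + 2e⁻ → Sn, so n(e⁻) = 2 × 0.01188 = 0.02376 mol
The cells are in series, so the same charge (and hence the same n(e⁻) = 0.02376 mol) passes through both.
Cd²⁺ + 2e⁻ → Cd, so n(Cd) = 0.02376 / 2 = 0.01188 mol
m(Cd) = 0.01188 × 112.41 = 1.34 g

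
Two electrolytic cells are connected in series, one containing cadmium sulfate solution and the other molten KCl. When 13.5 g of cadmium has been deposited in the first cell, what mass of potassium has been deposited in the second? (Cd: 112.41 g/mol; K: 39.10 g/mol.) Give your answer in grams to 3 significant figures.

9.39 g

n(Cd) = 13.5 / 112.41 = 0.1201 mol
Cd²⁺ + 2e⁻ → Cd, so n(e⁻) = 2 × 0.1201 = 0.2402 mol
Since the cells are in series, n(e⁻) in the K cell is also 0.2402 mol.
K⁺ + e⁻ → K, so n(K) = 0.2402 mol
m(K) = 0.2402 × 39.10 = 9.39 g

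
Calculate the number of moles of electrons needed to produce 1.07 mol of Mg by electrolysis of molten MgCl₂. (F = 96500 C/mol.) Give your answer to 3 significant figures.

Mg²⁺ + 2e⁻ → Mg, so n(e⁻) = 2 × 1.07 = 2.140 mol

2.14 mol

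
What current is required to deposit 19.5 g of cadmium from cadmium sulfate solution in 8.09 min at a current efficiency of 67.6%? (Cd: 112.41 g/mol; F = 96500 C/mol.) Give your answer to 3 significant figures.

102 A

n(Cd) = 19.5 / 112.41 = 0.1735 mol
Cd²⁺ + 2e⁻ → Cd, so n(e⁻) = 2 × 0.1735 = 0.3470 mol
Q = 0.3470 × 96500 / 0.676 = 49530 C
I = Q / t = 49530 / 485.4 s = 102 A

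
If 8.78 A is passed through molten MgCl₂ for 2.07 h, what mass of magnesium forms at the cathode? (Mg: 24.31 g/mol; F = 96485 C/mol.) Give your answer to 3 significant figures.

8.24 g

Q = 8.78 A × 7452 s = 65430 C
n(e⁻) = Q/F = 65430/96485 = 0.6781 mol
Mg²⁺ + 2e⁻ → Mg, so n(Mg) = 0.6781 / 2 = 0.3391 mol
m = 0.3391 × 24.31 = 8.24 g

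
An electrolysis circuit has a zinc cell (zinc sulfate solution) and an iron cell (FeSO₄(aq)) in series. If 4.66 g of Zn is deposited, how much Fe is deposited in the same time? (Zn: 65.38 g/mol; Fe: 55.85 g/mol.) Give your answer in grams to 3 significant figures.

n(Zn) = 4.66 / 65.38 = 0.07128 mol
Zn²⁺ + 2e⁻ → Zn, so n(e⁻) = 2 × 0.07128 = 0.1426 mol
In series, the same 0.1426 mol of electrons flows through the second cell.
Fe²⁺ + 2e⁻ → Fe, so n(Fe) = 0.1426 / 2 = 0.07130 mol
m(Fe) = 0.07130 × 55.85 = 3.98 g

3.98 g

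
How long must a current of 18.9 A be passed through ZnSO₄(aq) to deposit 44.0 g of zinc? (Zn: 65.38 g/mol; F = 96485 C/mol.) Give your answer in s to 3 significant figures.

n(Zn) = 44.0 / 65.38 = 0.6730 mol
Zn²⁺ + 2e⁻ → Zn, so n(e⁻) = 2 × 0.6730 = 1.346 mol
Q = 1.346 × 96485 = 1.299×10^5 C
t = Q / I = 1.299×10^5 / 18.9 = 6873 s

6870 s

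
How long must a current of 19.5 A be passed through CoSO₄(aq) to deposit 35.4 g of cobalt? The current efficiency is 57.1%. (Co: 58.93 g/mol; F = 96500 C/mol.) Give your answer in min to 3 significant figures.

n(Co) = 35.4 / 58.93 = 0.6007 mol
Co²⁺ + 2e⁻ → Co, so n(e⁻) = 2 × 0.6007 = 1.201 mol
Q = 1.201 × 96500 / 0.571 = 2.030×10^5 C
t = Q / I = 2.030×10^5 / 19.5 = 10410 s = 174 min

174 min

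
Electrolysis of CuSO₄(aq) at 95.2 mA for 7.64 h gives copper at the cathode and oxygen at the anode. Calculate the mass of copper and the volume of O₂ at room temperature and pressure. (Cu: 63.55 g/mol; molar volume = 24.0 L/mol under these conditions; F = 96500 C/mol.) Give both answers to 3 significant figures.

Q = 0.0952 × 27504 = 2618 C; n(e⁻) = 2618 / 96500 = 0.02713 mol
Cathode: Cu²⁺ + 2e⁻ → Cu → n(Cu) = 0.02713/2 = 0.01357 mol → 0.862 g
Anode: 2H₂O → O₂ + 4H⁺ + 4e⁻ → n(O₂) = 0.02713/4 = 0.006783 mol → 0.163 L

0.862 g Cu; 0.163 L O₂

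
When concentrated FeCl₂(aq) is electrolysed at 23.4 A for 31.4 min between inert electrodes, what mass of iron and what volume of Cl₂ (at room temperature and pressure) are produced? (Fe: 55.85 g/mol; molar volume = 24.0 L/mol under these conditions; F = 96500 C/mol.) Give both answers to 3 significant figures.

Q = 23.4 × 1884 = 44090 C; n(e⁻) = 44090 / 96500 = 0.4569 mol
Cathode: Fe²⁺ + 2e⁻ → Fe → n(Fe) = 0.4569/2 = 0.2285 mol → 12.8 g
Anode: 2Cl⁻ → Cl₂ + 2e⁻ → n(Cl₂) = 0.4569/2 = 0.2285 mol → 5.48 L

12.8 g Fe; 5.48 L Cl₂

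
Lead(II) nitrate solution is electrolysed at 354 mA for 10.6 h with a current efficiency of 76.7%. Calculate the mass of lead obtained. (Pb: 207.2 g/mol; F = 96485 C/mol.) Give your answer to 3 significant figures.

Q = 0.354 × 38160 = 13510 C
n(e⁻) = 13510 / 96485 = 0.1400 mol
Pb²⁺ + 2e⁻ → Pb, so theoretical m(Pb) = 0.07000 × 207.2 = 14.50 g
Actual mass = 76.7% × 14.50 = 11.1 g

11.1 g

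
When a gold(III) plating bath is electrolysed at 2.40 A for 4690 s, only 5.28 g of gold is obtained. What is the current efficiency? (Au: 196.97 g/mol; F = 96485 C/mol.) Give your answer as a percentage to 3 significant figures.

68.9%

Q = 2.40 × 4690 = 11260 C
n(e⁻) = 11260 / 96485 = 0.1167 mol
Au³⁺ + 3e⁻ → Au, so theoretical n(Au) = 0.03890 mol → 7.662 g
Efficiency = 5.28 / 7.662 = 0.6891 = 68.9%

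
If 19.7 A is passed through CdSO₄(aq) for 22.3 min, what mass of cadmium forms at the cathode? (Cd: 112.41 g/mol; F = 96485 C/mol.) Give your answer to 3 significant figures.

Q = It = 19.7 × 1338 = 26360 C
n(e⁻) = Q/F = 26360/96485 = 0.2732 mol
Cd²⁺ + 2e⁻ → Cd, so n(Cd) = 0.2732 / 2 = 0.1366 mol
m = 0.1366 × 112.41 = 15.4 g

15.4 g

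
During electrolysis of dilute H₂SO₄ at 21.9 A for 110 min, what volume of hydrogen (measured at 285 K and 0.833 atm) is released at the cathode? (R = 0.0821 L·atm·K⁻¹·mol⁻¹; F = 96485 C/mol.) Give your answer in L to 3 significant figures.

21.0 L

Q = It = 21.9 × 6600 = 1.445×10^5 C
n(e⁻) = 1.445×10^5 / 96485 = 1.498 mol
2H⁺ + 2e⁻ → H₂, so n(H₂) = 1.498 / 2 = 0.7490 mol
V = nRT/P = 0.7490 × 0.0821 × 285 / 0.833 = 21.04 L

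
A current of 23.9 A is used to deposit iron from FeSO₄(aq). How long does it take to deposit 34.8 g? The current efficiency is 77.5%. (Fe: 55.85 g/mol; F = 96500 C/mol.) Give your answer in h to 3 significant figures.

1.80 h

n(Fe) = 34.8 / 55.85 = 0.6231 mol
Fe²⁺ + 2e⁻ → Fe, so n(e⁻) = 2 × 0.6231 = 1.246 mol
Q = 1.246 × 96500 / 0.775 = 1.551×10^5 C
t = Q / I = 1.551×10^5 / 23.9 = 6490 s = 1.80 h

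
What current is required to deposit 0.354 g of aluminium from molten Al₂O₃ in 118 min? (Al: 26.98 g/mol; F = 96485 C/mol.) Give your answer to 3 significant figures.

n(Al) = 0.354 / 26.98 = 0.01312 mol
Al³⁺ + 3e⁻ → Al, so n(e⁻) = 3 × 0.01312 = 0.03936 mol
Q = 0.03936 × 96485 = 3798 C
I = Q / t = 3798 / 7080 s = 0.536 A

0.536 A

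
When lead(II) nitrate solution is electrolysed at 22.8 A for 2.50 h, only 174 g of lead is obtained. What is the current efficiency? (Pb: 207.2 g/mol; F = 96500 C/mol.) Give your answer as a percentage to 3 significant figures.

79.0%

Q = 22.8 × 9000 = 2.052×10^5 C
n(e⁻) = 2.052×10^5 / 96500 = 2.126 mol
Pb²⁺ + 2e⁻ → Pb, so theoretical n(Pb) = 1.063 mol → 220.3 g
Efficiency = 174 / 220.3 = 0.7898 = 79.0%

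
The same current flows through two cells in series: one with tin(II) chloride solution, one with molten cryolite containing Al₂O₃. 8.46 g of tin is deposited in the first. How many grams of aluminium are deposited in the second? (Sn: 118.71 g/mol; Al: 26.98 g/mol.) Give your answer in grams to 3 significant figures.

n(Sn) = 8.46 / 118.71 = 0.07127 mol
Sn²⁺ + 2e⁻ → Sn, so n(e⁻) = 2 × 0.07127 = 0.1425 mol
Same current for the same time ⇒ same n(e⁻) = 0.1425 mol in both cells.
Al³⁺ + 3e⁻ → Al, so n(Al) = 0.1425 / 3 = 0.04750 mol
m(Al) = 0.04750 × 26.98 = 1.28 g

1.28 g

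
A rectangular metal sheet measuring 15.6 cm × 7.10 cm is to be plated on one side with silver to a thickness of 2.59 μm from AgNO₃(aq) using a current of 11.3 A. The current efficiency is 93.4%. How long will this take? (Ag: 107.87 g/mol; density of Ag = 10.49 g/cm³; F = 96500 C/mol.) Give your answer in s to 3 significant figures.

Plated area = 15.6 × 7.10 = 110.8 cm²
Volume = 110.8 × 2.59×10⁻⁴ cm = 0.02870 cm³
m(Ag) = 0.02870 × 10.49 = 0.3011 g
n(Ag) = 0.3011 / 107.87 = 0.002791 mol; n(e⁻) = 0.002791 mol
Q = 0.002791 × 96500 / 0.934 = 288.4 C
t = 288.4 / 11.3 = 25.52 s

25.5 s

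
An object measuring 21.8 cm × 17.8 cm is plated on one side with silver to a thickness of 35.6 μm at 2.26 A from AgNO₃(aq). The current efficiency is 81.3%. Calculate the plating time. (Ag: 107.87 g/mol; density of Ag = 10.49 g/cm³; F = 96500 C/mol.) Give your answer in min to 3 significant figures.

Plated area = 21.8 × 17.8 = 388.0 cm²
Volume = 388.0 × 35.6×10⁻⁴ cm = 1.381 cm³
m(Ag) = 1.381 × 10.49 = 14.49 g
n(Ag) = 14.49 / 107.87 = 0.1343 mol; n(e⁻) = 0.1343 mol
Q = 0.1343 × 96500 / 0.813 = 15940 C
t = 15940 / 2.26 = 7053 s = 118 min

118 min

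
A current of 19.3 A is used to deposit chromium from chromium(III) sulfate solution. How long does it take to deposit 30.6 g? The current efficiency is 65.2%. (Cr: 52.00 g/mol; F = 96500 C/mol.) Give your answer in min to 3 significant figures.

226 min

n(Cr) = 30.6 / 52.00 = 0.5885 mol
Cr³⁺ + 3e⁻ → Cr, so n(e⁻) = 3 × 0.5885 = 1.766 mol
Q = 1.766 × 96500 / 0.652 = 2.614×10^5 C
t = Q / I = 2.614×10^5 / 19.3 = 13540 s = 226 min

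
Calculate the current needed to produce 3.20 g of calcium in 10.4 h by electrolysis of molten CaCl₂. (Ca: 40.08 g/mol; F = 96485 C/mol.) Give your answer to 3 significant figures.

0.412 A

n(Ca) = 3.20 / 40.08 = 0.07984 mol
Ca²⁺ + 2e⁻ → Ca, so n(e⁻) = 2 × 0.07984 = 0.1597 mol
Q = 0.1597 × 96485 = 15410 C
I = Q / t = 15410 / 37440 s = 0.412 A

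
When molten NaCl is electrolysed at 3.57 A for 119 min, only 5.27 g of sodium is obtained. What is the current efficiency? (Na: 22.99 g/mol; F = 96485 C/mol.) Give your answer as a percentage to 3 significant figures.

86.8%

Q = 3.57 × 7140 = 25490 C
n(e⁻) = 25490 / 96485 = 0.2642 mol
Na⁺ + e⁻ → Na, so theoretical n(Na) = 0.2642 mol → 6.074 g
Efficiency = 5.27 / 6.074 = 0.8676 = 86.8%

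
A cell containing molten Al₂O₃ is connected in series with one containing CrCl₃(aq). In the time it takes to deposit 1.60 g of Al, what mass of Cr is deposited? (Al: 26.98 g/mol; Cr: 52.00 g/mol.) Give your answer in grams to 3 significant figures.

n(Al) = 1.60 / 26.98 = 0.05930 mol
Al³⁺ + 3e⁻ → Al, so n(e⁻) = 3 × 0.05930 = 0.1779 mol
The cells are in series, so the same charge (and hence the same n(e⁻) = 0.1779 mol) passes through both.
Cr³⁺ + 3e⁻ → Cr, so n(Cr) = 0.1779 / 3 = 0.05930 mol
m(Cr) = 0.05930 × 52.00 = 3.08 g

3.08 g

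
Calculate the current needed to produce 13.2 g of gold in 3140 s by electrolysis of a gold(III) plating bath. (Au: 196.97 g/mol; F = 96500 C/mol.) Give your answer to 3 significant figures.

n(Au) = 13.2 / 196.97 = 0.06702 mol
Au³⁺ + 3e⁻ → Au, so n(e⁻) = 3 × 0.06702 = 0.2011 mol
Q = 0.2011 × 96500 = 19410 C
I = Q / t = 19410 / 3140 s = 6.18 A

6.18 A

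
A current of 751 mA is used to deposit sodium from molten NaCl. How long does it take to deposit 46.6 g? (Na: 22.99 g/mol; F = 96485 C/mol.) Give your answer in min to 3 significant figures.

n(Na) = 46.6 / 22.99 = 2.027 mol
Na⁺ + e⁻ → Na, so n(e⁻) = 2.027 mol
Q = 2.027 × 96485 = 1.956×10^5 C
t = Q / I = 1.956×10^5 / 0.751 = 2.605×10^5 s = 4340 min

4340 min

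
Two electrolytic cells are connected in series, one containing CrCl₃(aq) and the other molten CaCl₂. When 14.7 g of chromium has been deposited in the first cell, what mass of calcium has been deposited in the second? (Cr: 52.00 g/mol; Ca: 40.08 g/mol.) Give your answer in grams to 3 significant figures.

17.0 g

n(Cr) = 14.7 / 52.00 = 0.2827 mol
Cr³⁺ + 3e⁻ → Cr, so n(e⁻) = 3 × 0.2827 = 0.8481 mol
Same current for the same time ⇒ same n(e⁻) = 0.8481 mol in both cells.
Ca²⁺ + 2e⁻ → Ca, so n(Ca) = 0.8481 / 2 = 0.4241 mol
m(Ca) = 0.4241 × 40.08 = 17.0 g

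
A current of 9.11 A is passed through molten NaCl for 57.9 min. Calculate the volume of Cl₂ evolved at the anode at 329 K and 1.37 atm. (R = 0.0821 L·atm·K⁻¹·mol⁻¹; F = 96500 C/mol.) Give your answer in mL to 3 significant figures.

Charge passed = 9.11 × 3474 = 31650 C
Moles of electrons = 31650 / 96500 = 0.3280 mol
2Cl⁻ → Cl₂ + 2e⁻, so n(Cl₂) = 0.3280 / 2 = 0.1640 mol
V = nRT/P = 0.1640 × 0.0821 × 329 / 1.37 = 3.233 L
= 3230 mL

3230 mL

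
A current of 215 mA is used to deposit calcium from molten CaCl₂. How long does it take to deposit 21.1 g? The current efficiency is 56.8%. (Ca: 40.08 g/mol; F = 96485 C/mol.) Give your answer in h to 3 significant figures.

231 h

n(Ca) = 21.1 / 40.08 = 0.5264 mol
Ca²⁺ + 2e⁻ → Ca, so n(e⁻) = 2 × 0.5264 = 1.053 mol
Q = 1.053 × 96485 / 0.568 = 1.789×10^5 C
t = Q / I = 1.789×10^5 / 0.215 = 8.321×10^5 s = 231 h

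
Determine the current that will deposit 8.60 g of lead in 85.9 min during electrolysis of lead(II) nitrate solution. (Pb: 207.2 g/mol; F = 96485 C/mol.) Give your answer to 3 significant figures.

1.55 A

n(Pb) = 8.60 / 207.2 = 0.04151 mol
Pb²⁺ + 2e⁻ → Pb, so n(e⁻) = 2 × 0.04151 = 0.08302 mol
Q = 0.08302 × 96485 = 8010 C
I = Q / t = 8010 / 5154 s = 1.55 A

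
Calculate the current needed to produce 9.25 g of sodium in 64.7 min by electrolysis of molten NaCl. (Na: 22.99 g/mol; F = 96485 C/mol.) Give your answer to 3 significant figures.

10.0 A

n(Na) = 9.25 / 22.99 = 0.4023 mol
Na⁺ + e⁻ → Na, so n(e⁻) = 0.4023 mol
Q = 0.4023 × 96485 = 38820 C
I = Q / t = 38820 / 3882 s = 10.0 A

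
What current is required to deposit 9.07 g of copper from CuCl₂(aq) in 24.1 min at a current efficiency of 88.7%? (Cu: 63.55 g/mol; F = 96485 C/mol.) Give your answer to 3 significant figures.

n(Cu) = 9.07 / 63.55 = 0.1427 mol
Cu²⁺ + 2e⁻ → Cu, so n(e⁻) = 2 × 0.1427 = 0.2854 mol
Q = 0.2854 × 96485 / 0.887 = 31040 C
I = Q / t = 31040 / 1446 s = 21.5 A

21.5 A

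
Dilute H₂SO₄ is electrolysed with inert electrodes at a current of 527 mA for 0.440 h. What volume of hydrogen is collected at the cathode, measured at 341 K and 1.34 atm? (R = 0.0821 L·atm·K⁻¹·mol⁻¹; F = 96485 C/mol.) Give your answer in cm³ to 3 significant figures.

Q = It = 0.527 × 1584 = 834.8 C
Moles of electrons = 834.8 / 96485 = 0.008652 mol
2H⁺ + 2e⁻ → H₂, so n(H₂) = 0.008652 / 2 = 0.004326 mol
V = nRT/P = 0.004326 × 0.0821 × 341 / 1.34 = 0.09038 L
= 90.4 cm³

90.4 cm³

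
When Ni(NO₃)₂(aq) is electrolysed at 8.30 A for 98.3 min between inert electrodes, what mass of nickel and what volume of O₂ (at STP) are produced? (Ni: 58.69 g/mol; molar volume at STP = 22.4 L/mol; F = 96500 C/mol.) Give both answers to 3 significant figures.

Q = 8.30 × 5898 = 48950 C; n(e⁻) = 48950 / 96500 = 0.5073 mol
Cathode: Ni²⁺ + 2e⁻ → Ni → n(Ni) = 0.5073/2 = 0.2537 mol → 14.9 g
Anode: 2H₂O → O₂ + 4H⁺ + 4e⁻ → n(O₂) = 0.5073/4 = 0.1268 mol → 2.84 L

14.9 g Ni; 2.84 L O₂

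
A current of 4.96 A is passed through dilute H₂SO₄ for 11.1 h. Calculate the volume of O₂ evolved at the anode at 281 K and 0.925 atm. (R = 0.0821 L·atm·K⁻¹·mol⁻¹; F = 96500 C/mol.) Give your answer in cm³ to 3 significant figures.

12800 cm³

Q = 4.96 A × 39960 s = 1.982×10^5 C
n(e⁻) = Q/F = 1.982×10^5/96500 = 2.054 mol
2H₂O → O₂ + 4H⁺ + 4e⁻, so n(O₂) = 2.054 / 4 = 0.5135 mol
V = nRT/P = 0.5135 × 0.0821 × 281 / 0.925 = 12.81 L
= 12800 cm³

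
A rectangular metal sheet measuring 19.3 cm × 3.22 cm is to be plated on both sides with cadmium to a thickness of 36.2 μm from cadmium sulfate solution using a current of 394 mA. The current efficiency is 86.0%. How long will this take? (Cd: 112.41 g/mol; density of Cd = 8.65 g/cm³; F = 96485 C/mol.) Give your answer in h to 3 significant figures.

Plated area = 2 × 19.3 × 3.22 = 124.3 cm²
Volume = 124.3 × 36.2×10⁻⁴ cm = 0.4500 cm³
m(Cd) = 0.4500 × 8.65 = 3.893 g
n(Cd) = 3.893 / 112.41 = 0.03463 mol; n(e⁻) = 2 × 0.03463 = 0.06926 mol
Q = 0.06926 × 96485 / 0.860 = 7770 C
t = 7770 / 0.394 = 19720 s = 5.48 h

5.48 h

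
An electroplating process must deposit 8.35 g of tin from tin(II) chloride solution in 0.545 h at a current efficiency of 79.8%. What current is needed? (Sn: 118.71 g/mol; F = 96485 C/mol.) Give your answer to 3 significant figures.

8.67 A

n(Sn) = 8.35 / 118.71 = 0.07034 mol
Sn²⁺ + 2e⁻ → Sn, so n(e⁻) = 2 × 0.07034 = 0.1407 mol
Q = 0.1407 × 96485 / 0.798 = 17010 C
I = Q / t = 17010 / 1962 s = 8.67 A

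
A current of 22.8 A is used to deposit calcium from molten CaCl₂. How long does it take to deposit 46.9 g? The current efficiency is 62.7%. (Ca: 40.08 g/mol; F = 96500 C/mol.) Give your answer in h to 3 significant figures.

n(Ca) = 46.9 / 40.08 = 1.170 mol
Ca²⁺ + 2e⁻ → Ca, so n(e⁻) = 2 × 1.170 = 2.340 mol
Q = 2.340 × 96500 / 0.627 = 3.601×10^5 C
t = Q / I = 3.601×10^5 / 22.8 = 15790 s = 4.39 h

4.39 h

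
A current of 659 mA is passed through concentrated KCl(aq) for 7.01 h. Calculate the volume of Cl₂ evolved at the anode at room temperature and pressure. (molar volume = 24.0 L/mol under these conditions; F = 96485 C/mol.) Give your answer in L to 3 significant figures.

Q = It = 0.659 × 25236 = 16630 C
Moles of electrons = 16630 / 96485 = 0.1724 mol
2Cl⁻ → Cl₂ + 2e⁻, so n(Cl₂) = 0.1724 / 2 = 0.08620 mol
V = 0.08620 × 24.0 = 2.069 L

2.07 L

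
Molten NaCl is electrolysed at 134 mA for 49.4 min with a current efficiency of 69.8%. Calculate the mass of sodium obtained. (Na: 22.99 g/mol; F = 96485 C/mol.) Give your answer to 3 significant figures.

0.0661 g

Q = 0.134 × 2964 = 397.2 C
n(e⁻) = 397.2 / 96485 = 0.004117 mol
Na⁺ + e⁻ → Na, so theoretical m(Na) = 0.004117 × 22.99 = 0.09465 g
Actual mass = 69.8% × 0.09465 = 0.0661 g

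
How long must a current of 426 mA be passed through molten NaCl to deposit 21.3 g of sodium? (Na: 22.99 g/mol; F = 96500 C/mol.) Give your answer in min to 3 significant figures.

3500 min

n(Na) = 21.3 / 22.99 = 0.9265 mol
Na⁺ + e⁻ → Na, so n(e⁻) = 0.9265 mol
Q = 0.9265 × 96500 = 89410 C
t = Q / I = 89410 / 0.426 = 2.099×10^5 s = 3500 min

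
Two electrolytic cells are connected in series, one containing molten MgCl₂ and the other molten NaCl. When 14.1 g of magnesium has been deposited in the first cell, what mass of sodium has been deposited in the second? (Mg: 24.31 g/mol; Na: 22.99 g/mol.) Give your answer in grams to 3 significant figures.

26.7 g

n(Mg) = 14.1 / 24.31 = 0.5800 mol
Mg²⁺ + 2e⁻ → Mg, so n(e⁻) = 2 × 0.5800 = 1.160 mol
Same current for the same time ⇒ same n(e⁻) = 1.160 mol in both cells.
Na⁺ + e⁻ → Na, so n(Na) = 1.160 mol
m(Na) = 1.160 × 22.99 = 26.7 g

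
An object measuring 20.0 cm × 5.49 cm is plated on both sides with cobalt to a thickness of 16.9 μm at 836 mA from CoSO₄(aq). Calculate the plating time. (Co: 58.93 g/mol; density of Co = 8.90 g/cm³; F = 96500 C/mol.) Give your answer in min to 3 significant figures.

216 min

Plated area = 2 × 20.0 × 5.49 = 219.6 cm²
Volume = 219.6 × 16.9×10⁻⁴ cm = 0.3711 cm³
m(Co) = 0.3711 × 8.90 = 3.303 g
n(Co) = 3.303 / 58.93 = 0.05605 mol; n(e⁻) = 2 × 0.05605 = 0.1121 mol
Q = 0.1121 × 96500 = 10820 C
t = 10820 / 0.836 = 12940 s = 216 min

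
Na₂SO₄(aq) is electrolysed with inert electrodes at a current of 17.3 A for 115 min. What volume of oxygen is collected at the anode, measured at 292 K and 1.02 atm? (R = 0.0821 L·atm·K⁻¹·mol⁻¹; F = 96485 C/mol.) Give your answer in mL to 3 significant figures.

Q = 17.3 A × 6900 s = 1.194×10^5 C
n(e⁻) = 1.194×10^5 / 96485 = 1.237 mol
2H₂O → O₂ + 4H⁺ + 4e⁻, so n(O₂) = 1.237 / 4 = 0.3093 mol
V = nRT/P = 0.3093 × 0.0821 × 292 / 1.02 = 7.270 L
= 7270 mL

7270 mL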